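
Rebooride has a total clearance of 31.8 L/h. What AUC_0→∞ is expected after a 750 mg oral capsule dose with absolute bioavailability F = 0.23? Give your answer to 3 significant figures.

AUC = 5.42 mg/L·h

AUC_0→∞ = F × Dose / CL
        = 0.23 × 750 / 31.8 = 5.42453 mg/L·h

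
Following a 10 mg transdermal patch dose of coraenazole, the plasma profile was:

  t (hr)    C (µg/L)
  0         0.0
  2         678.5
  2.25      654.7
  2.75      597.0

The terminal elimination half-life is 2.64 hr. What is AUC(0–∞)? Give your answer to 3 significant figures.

Trapezoidal AUC_0→2.75:
  [0→2]: (0.0+678.5)/2 × 2 = 678.5
  [2→2.25]: (678.5+654.7)/2 × 0.25 = 166.65
  [2.25→2.75]: (654.7+597.0)/2 × 0.5 = 312.925
  Sum = 1158.075 µg/L·hr
k_e = ln2 / t½ = 0.693147 / 2.64 = 0.2626 hr^-1
Extrapolated tail: C_last / k_e = 597.0 / 0.2626 = 2273.420
AUC_0→∞ = 1158.075 + 2273.420 = 3431.495 µg/L·hr

AUC = 3430 µg/L·hr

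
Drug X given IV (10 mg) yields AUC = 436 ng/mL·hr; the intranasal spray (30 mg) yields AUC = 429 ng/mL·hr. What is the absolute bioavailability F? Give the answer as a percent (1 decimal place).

F = 32.8%

F = (AUC_ev / D_ev) / (AUC_iv / D_iv)
  = (429/30) / (436/10)
  = 14.3 / 43.6 = 0.3280
  = 32.80%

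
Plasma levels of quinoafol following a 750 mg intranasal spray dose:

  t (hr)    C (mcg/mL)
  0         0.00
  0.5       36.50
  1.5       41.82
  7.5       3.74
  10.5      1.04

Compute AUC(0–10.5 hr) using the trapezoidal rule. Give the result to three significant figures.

AUC = 192 mcg/mL·hr

Trapezoidal AUC_0→10.5:
  [0→0.5]: (0.00+36.50)/2 × 0.5 = 9.125
  [0.5→1.5]: (36.50+41.82)/2 × 1 = 39.16
  [1.5→7.5]: (41.82+3.74)/2 × 6 = 136.68
  [7.5→10.5]: (3.74+1.04)/2 × 3 = 7.17
  Sum = 192.135 mcg/mL·hr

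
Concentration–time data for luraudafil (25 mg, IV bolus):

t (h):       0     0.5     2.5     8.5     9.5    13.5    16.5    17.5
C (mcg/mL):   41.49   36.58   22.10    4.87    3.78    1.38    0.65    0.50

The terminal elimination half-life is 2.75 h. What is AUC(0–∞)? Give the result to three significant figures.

AUC = 179 mcg/mL·h

Trapezoidal AUC_0→17.5:
  [0→0.5]: (41.49+36.58)/2 × 0.5 = 19.5175
  [0.5→2.5]: (36.58+22.10)/2 × 2 = 58.68
  [2.5→8.5]: (22.10+4.87)/2 × 6 = 80.91
  [8.5→9.5]: (4.87+3.78)/2 × 1 = 4.325
  [9.5→13.5]: (3.78+1.38)/2 × 4 = 10.32
  [13.5→16.5]: (1.38+0.65)/2 × 3 = 3.045
  [16.5→17.5]: (0.65+0.50)/2 × 1 = 0.575
  Sum = 177.3725 mcg/mL·h
k_e = ln2 / t½ = 0.693147 / 2.75 = 0.2521 h^-1
Extrapolated tail: C_last / k_e = 0.50 / 0.2521 = 1.983
AUC_0→∞ = 177.3725 + 1.983 = 179.3555 mcg/mL·h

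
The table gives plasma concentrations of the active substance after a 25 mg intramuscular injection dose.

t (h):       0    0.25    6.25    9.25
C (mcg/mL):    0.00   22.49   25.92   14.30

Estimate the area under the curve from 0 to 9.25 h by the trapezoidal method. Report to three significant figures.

Trapezoidal AUC_0→9.25:
  [0→0.25]: (0.00+22.49)/2 × 0.25 = 2.81125
  [0.25→6.25]: (22.49+25.92)/2 × 6 = 145.23
  [6.25→9.25]: (25.92+14.30)/2 × 3 = 60.33
  Sum = 208.37125 mcg/mL·h

AUC = 208 mcg/mL·h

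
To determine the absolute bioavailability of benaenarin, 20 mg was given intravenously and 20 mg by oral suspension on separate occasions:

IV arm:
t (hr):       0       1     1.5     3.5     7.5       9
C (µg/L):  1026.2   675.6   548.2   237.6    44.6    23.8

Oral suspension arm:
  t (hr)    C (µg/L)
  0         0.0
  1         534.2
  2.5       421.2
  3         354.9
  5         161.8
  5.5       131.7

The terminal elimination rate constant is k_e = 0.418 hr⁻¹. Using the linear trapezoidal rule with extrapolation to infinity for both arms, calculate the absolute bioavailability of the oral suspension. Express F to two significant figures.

Trapezoidal AUC_0→9 (IV):
  [0→1]: (1026.2+675.6)/2 × 1 = 850.9
  [1→1.5]: (675.6+548.2)/2 × 0.5 = 305.95
  [1.5→3.5]: (548.2+237.6)/2 × 2 = 785.8
  [3.5→7.5]: (237.6+44.6)/2 × 4 = 564.4
  [7.5→9]: (44.6+23.8)/2 × 1.5 = 51.3
  Sum = 2558.35 µg/L·hr
IV tail: 23.8/0.418 = 56.938; AUC_iv,0→∞ = 2558.35 + 56.938 = 2615.288 µg/L·hr
Trapezoidal AUC_0→5.5 (oral suspension):
  [0→1]: (0.0+534.2)/2 × 1 = 267.1
  [1→2.5]: (534.2+421.2)/2 × 1.5 = 716.55
  [2.5→3]: (421.2+354.9)/2 × 0.5 = 194.025
  [3→5]: (354.9+161.8)/2 × 2 = 516.7
  [5→5.5]: (161.8+131.7)/2 × 0.5 = 73.375
  Sum = 1767.75 µg/L·hr
oral suspension tail: 131.7/0.418 = 315.072; AUC_ev,0→∞ = 1767.75 + 315.072 = 2082.822 µg/L·hr
F = (AUC_ev/D_ev)/(AUC_iv/D_iv) = (2082.822/20)/(2615.288/20) = 104.1411/130.7644 = 0.7964

F = 0.80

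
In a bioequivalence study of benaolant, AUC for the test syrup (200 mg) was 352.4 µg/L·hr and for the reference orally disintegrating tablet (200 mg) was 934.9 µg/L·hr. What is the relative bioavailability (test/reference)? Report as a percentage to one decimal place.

F_rel = 37.7%

F_rel = (AUC_test/D_test) / (AUC_ref/D_ref)
      = (352.4/200) / (934.9/200)
      = 1.762 / 4.6745 = 0.3769 = 37.69%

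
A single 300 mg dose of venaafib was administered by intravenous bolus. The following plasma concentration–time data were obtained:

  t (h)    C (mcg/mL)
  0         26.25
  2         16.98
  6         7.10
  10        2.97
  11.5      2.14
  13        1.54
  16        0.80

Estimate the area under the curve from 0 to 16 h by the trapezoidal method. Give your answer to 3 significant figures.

Trapezoidal AUC_0→16:
  [0→2]: (26.25+16.98)/2 × 2 = 43.23
  [2→6]: (16.98+7.10)/2 × 4 = 48.16
  [6→10]: (7.10+2.97)/2 × 4 = 20.14
  [10→11.5]: (2.97+2.14)/2 × 1.5 = 3.8325
  [11.5→13]: (2.14+1.54)/2 × 1.5 = 2.76
  [13→16]: (1.54+0.80)/2 × 3 = 3.51
  Sum = 121.6325 mcg/mL·h

AUC = 122 mcg/mL·h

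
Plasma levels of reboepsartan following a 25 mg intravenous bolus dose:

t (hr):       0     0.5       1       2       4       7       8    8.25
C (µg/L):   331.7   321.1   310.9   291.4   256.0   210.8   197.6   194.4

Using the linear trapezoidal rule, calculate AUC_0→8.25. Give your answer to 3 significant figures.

AUC = 2120 µg/L·hr

Trapezoidal AUC_0→8.25:
  [0→0.5]: (331.7+321.1)/2 × 0.5 = 163.2
  [0.5→1]: (321.1+310.9)/2 × 0.5 = 158.0
  [1→2]: (310.9+291.4)/2 × 1 = 301.15
  [2→4]: (291.4+256.0)/2 × 2 = 547.4
  [4→7]: (256.0+210.8)/2 × 3 = 700.2
  [7→8]: (210.8+197.6)/2 × 1 = 204.2
  [8→8.25]: (197.6+194.4)/2 × 0.25 = 49.0
  Sum = 2123.15 µg/L·hr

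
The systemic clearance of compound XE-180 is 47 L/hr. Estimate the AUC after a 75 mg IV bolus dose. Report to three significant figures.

AUC = 1.60 mg/L·hr

AUC_0→∞ = Dose_iv / CL
        = 75 / 47 = 1.59574 mg/L·hr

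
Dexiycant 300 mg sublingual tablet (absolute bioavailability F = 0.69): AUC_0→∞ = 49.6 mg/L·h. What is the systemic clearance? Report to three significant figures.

CL = F × Dose / AUC_0→∞
   = 0.69 × 300 / 49.6 = 4.17339 L/h

CL = 4.17 L/h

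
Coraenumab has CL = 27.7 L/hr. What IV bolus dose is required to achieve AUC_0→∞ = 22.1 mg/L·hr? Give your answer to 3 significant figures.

Dose_iv = CL × AUC_0→∞
     = 27.7 × 22.1 = 612.17 mg

Dose = 612 mg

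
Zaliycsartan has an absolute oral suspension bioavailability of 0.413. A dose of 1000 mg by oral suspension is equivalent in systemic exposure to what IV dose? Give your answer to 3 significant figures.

Systemic exposure from an extravascular dose = F × D_ev, so the equivalent IV dose is F × D_ev.
D_iv = F × D_ev = 0.413 × 1000 = 413 mg

D_iv = 413 mg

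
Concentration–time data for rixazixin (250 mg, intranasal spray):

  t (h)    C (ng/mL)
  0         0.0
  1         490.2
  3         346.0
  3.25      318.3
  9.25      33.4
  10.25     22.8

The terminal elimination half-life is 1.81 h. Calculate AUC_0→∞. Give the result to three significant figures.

Trapezoidal AUC_0→10.25:
  [0→1]: (0.0+490.2)/2 × 1 = 245.1
  [1→3]: (490.2+346.0)/2 × 2 = 836.2
  [3→3.25]: (346.0+318.3)/2 × 0.25 = 83.0375
  [3.25→9.25]: (318.3+33.4)/2 × 6 = 1055.1
  [9.25→10.25]: (33.4+22.8)/2 × 1 = 28.1
  Sum = 2247.5375 ng/mL·h
k_e = ln2 / t½ = 0.693147 / 1.81 = 0.3830 h^-1
Extrapolated tail: C_last / k_e = 22.8 / 0.383 = 59.530
AUC_0→∞ = 2247.5375 + 59.530 = 2307.0675 ng/mL·h

AUC = 2310 ng/mL·h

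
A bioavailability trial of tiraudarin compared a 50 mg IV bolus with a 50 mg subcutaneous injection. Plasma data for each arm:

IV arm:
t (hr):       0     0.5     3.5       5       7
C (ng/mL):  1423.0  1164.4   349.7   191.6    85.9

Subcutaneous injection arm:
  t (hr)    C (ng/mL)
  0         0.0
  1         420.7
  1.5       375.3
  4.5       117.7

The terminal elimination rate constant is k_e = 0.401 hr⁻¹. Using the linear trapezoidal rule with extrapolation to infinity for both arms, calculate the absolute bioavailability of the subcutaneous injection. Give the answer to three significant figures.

Trapezoidal AUC_0→7 (IV):
  [0→0.5]: (1423.0+1164.4)/2 × 0.5 = 646.85
  [0.5→3.5]: (1164.4+349.7)/2 × 3 = 2271.15
  [3.5→5]: (349.7+191.6)/2 × 1.5 = 405.975
  [5→7]: (191.6+85.9)/2 × 2 = 277.5
  Sum = 3601.475 ng/mL·hr
IV tail: 85.9/0.401 = 214.214; AUC_iv,0→∞ = 3601.475 + 214.214 = 3815.689 ng/mL·hr
Trapezoidal AUC_0→4.5 (subcutaneous injection):
  [0→1]: (0.0+420.7)/2 × 1 = 210.35
  [1→1.5]: (420.7+375.3)/2 × 0.5 = 199.0
  [1.5→4.5]: (375.3+117.7)/2 × 3 = 739.5
  Sum = 1148.85 ng/mL·hr
subcutaneous injection tail: 117.7/0.401 = 293.516; AUC_ev,0→∞ = 1148.85 + 293.516 = 1442.366 ng/mL·hr
F = (AUC_ev/D_ev)/(AUC_iv/D_iv) = (1442.366/50)/(3815.689/50) = 28.84732/76.31378 = 0.3780

F = 0.378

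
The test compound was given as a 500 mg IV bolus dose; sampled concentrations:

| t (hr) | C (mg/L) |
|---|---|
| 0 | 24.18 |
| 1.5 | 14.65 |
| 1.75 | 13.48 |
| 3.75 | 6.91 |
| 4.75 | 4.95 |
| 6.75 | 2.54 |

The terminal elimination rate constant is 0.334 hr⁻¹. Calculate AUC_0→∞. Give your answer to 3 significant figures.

Trapezoidal AUC_0→6.75:
  [0→1.5]: (24.18+14.65)/2 × 1.5 = 29.1225
  [1.5→1.75]: (14.65+13.48)/2 × 0.25 = 3.51625
  [1.75→3.75]: (13.48+6.91)/2 × 2 = 20.39
  [3.75→4.75]: (6.91+4.95)/2 × 1 = 5.93
  [4.75→6.75]: (4.95+2.54)/2 × 2 = 7.49
  Sum = 66.44875 mg/L·hr
Extrapolated tail: C_last / k_e = 2.54 / 0.334 = 7.605
AUC_0→∞ = 66.44875 + 7.605 = 74.05375 mg/L·hr

AUC = 74.1 mg/L·hr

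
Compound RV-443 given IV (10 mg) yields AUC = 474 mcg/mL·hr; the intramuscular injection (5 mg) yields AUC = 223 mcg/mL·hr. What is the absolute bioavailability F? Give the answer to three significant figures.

F = 0.941

F = (AUC_ev / D_ev) / (AUC_iv / D_iv)
  = (223/5) / (474/10)
  = 44.6 / 47.4 = 0.9409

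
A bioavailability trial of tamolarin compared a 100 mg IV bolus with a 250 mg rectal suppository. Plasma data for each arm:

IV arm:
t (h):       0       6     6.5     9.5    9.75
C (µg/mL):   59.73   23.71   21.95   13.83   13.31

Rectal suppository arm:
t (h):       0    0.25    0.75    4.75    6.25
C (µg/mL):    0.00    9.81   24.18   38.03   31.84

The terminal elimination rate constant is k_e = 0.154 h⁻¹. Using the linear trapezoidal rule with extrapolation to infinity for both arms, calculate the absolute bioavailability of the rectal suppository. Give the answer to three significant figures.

F = 0.388

Trapezoidal AUC_0→9.75 (IV):
  [0→6]: (59.73+23.71)/2 × 6 = 250.32
  [6→6.5]: (23.71+21.95)/2 × 0.5 = 11.415
  [6.5→9.5]: (21.95+13.83)/2 × 3 = 53.67
  [9.5→9.75]: (13.83+13.31)/2 × 0.25 = 3.3925
  Sum = 318.7975 µg/mL·h
IV tail: 13.31/0.154 = 86.429; AUC_iv,0→∞ = 318.7975 + 86.429 = 405.2265 µg/mL·h
Trapezoidal AUC_0→6.25 (rectal suppository):
  [0→0.25]: (0.00+9.81)/2 × 0.25 = 1.22625
  [0.25→0.75]: (9.81+24.18)/2 × 0.5 = 8.4975
  [0.75→4.75]: (24.18+38.03)/2 × 4 = 124.42
  [4.75→6.25]: (38.03+31.84)/2 × 1.5 = 52.4025
  Sum = 186.54625 µg/mL·h
rectal suppository tail: 31.84/0.154 = 206.753; AUC_ev,0→∞ = 186.54625 + 206.753 = 393.29925 µg/mL·h
F = (AUC_ev/D_ev)/(AUC_iv/D_iv) = (393.29925/250)/(405.2265/100) = 1.573197/4.052265 = 0.3882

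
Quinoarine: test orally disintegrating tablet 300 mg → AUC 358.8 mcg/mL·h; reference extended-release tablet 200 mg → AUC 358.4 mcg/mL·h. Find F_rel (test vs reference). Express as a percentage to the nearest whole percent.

F_rel = 67%

F_rel = (AUC_test/D_test) / (AUC_ref/D_ref)
      = (358.8/300) / (358.4/200)
      = 1.196 / 1.792 = 0.6674 = 66.74%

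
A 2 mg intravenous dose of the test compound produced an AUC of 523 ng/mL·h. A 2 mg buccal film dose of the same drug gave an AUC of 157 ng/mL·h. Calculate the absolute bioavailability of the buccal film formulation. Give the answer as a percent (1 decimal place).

F = (AUC_ev / D_ev) / (AUC_iv / D_iv)
  = (157/2) / (523/2)
  = 78.5 / 261.5 = 0.3002
  = 30.02%

F = 30.0%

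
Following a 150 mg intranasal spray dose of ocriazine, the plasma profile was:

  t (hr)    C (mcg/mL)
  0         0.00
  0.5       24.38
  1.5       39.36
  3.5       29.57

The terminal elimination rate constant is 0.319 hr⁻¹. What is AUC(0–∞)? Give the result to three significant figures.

AUC = 200 mcg/mL·hr

Trapezoidal AUC_0→3.5:
  [0→0.5]: (0.00+24.38)/2 × 0.5 = 6.095
  [0.5→1.5]: (24.38+39.36)/2 × 1 = 31.87
  [1.5→3.5]: (39.36+29.57)/2 × 2 = 68.93
  Sum = 106.895 mcg/mL·hr
Extrapolated tail: C_last / k_e = 29.57 / 0.319 = 92.696
AUC_0→∞ = 106.895 + 92.696 = 199.591 mcg/mL·hr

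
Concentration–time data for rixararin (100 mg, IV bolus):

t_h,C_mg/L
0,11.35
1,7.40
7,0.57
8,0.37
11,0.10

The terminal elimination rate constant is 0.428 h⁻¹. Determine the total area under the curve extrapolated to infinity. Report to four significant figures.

Trapezoidal AUC_0→11:
  [0→1]: (11.35+7.40)/2 × 1 = 9.375
  [1→7]: (7.40+0.57)/2 × 6 = 23.91
  [7→8]: (0.57+0.37)/2 × 1 = 0.47
  [8→11]: (0.37+0.10)/2 × 3 = 0.705
  Sum = 34.46 mg/L·h
Extrapolated tail: C_last / k_e = 0.10 / 0.428 = 0.234
AUC_0→∞ = 34.46 + 0.234 = 34.694 mg/L·h

AUC = 34.69 mg/L·h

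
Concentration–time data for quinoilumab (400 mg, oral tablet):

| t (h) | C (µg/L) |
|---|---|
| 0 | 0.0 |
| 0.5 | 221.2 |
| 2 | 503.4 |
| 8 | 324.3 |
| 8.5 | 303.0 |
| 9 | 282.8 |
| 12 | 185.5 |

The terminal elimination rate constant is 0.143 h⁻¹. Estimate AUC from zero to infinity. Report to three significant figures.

AUC = 5380 µg/L·h

Trapezoidal AUC_0→12:
  [0→0.5]: (0.0+221.2)/2 × 0.5 = 55.3
  [0.5→2]: (221.2+503.4)/2 × 1.5 = 543.45
  [2→8]: (503.4+324.3)/2 × 6 = 2483.1
  [8→8.5]: (324.3+303.0)/2 × 0.5 = 156.825
  [8.5→9]: (303.0+282.8)/2 × 0.5 = 146.45
  [9→12]: (282.8+185.5)/2 × 3 = 702.45
  Sum = 4087.575 µg/L·h
Extrapolated tail: C_last / k_e = 185.5 / 0.143 = 1297.203
AUC_0→∞ = 4087.575 + 1297.203 = 5384.778 µg/L·h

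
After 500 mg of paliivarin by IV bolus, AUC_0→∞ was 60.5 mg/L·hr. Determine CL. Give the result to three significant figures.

CL = Dose_iv / AUC_0→∞
   = 500 / 60.5 = 8.26446 L/hr

CL = 8.26 L/hr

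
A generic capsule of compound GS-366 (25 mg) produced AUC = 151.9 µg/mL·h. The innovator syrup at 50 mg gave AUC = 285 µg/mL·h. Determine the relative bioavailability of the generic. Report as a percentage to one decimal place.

F_rel = 106.6%

F_rel = (AUC_test/D_test) / (AUC_ref/D_ref)
      = (151.9/25) / (285/50)
      = 6.076 / 5.7 = 1.0660 = 106.60%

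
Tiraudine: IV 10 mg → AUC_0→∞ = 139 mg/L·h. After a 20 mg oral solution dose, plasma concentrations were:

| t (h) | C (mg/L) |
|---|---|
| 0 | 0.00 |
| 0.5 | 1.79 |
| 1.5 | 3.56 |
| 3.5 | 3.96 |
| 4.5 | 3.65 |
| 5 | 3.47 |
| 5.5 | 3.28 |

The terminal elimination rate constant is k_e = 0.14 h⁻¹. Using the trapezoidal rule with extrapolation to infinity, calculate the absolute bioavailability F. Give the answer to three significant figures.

Trapezoidal AUC_0→5.5 (oral solution):
  [0→0.5]: (0.00+1.79)/2 × 0.5 = 0.4475
  [0.5→1.5]: (1.79+3.56)/2 × 1 = 2.675
  [1.5→3.5]: (3.56+3.96)/2 × 2 = 7.52
  [3.5→4.5]: (3.96+3.65)/2 × 1 = 3.805
  [4.5→5]: (3.65+3.47)/2 × 0.5 = 1.78
  [5→5.5]: (3.47+3.28)/2 × 0.5 = 1.6875
  Sum = 17.915 mg/L·h
Tail: C_last/k_e = 3.28/0.14 = 23.429
AUC_0→∞ (oral solution) = 17.915 + 23.429 = 41.344 mg/L·h
F = (AUC_ev/D_ev)/(AUC_iv/D_iv) = (41.344/20)/(139/10) = 2.0672/13.9 = 0.1487

F = 0.149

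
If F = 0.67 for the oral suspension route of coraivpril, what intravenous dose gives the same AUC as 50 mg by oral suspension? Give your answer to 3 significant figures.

D_iv = 33.5 mg

Systemic exposure from an extravascular dose = F × D_ev, so the equivalent IV dose is F × D_ev.
D_iv = F × D_ev = 0.67 × 50 = 33.5 mg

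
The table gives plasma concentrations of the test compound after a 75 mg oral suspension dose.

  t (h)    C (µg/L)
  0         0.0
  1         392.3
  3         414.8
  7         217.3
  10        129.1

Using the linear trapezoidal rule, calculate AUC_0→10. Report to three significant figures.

AUC = 2790 µg/L·h

Trapezoidal AUC_0→10:
  [0→1]: (0.0+392.3)/2 × 1 = 196.15
  [1→3]: (392.3+414.8)/2 × 2 = 807.1
  [3→7]: (414.8+217.3)/2 × 4 = 1264.2
  [7→10]: (217.3+129.1)/2 × 3 = 519.6
  Sum = 2787.05 µg/L·h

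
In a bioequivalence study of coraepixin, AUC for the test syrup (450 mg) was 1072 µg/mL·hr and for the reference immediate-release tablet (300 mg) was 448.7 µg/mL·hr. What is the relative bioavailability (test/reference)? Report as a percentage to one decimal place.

F_rel = 159.3%

F_rel = (AUC_test/D_test) / (AUC_ref/D_ref)
      = (1072/450) / (448.7/300)
      = 2.38222 / 1.49567 = 1.5927 = 159.27%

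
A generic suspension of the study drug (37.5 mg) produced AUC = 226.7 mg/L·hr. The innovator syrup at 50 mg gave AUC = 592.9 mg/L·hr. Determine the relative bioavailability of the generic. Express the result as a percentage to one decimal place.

F_rel = 51.0%

F_rel = (AUC_test/D_test) / (AUC_ref/D_ref)
      = (226.7/37.5) / (592.9/50)
      = 6.04533 / 11.858 = 0.5098 = 50.98%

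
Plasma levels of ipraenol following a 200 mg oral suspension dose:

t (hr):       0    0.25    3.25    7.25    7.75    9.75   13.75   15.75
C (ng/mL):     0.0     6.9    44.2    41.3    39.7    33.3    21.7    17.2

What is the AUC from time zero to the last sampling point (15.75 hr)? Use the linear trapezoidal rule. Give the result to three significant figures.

Trapezoidal AUC_0→15.75:
  [0→0.25]: (0.0+6.9)/2 × 0.25 = 0.8625
  [0.25→3.25]: (6.9+44.2)/2 × 3 = 76.65
  [3.25→7.25]: (44.2+41.3)/2 × 4 = 171.0
  [7.25→7.75]: (41.3+39.7)/2 × 0.5 = 20.25
  [7.75→9.75]: (39.7+33.3)/2 × 2 = 73.0
  [9.75→13.75]: (33.3+21.7)/2 × 4 = 110.0
  [13.75→15.75]: (21.7+17.2)/2 × 2 = 38.9
  Sum = 490.6625 ng/mL·hr

AUC = 491 ng/mL·hr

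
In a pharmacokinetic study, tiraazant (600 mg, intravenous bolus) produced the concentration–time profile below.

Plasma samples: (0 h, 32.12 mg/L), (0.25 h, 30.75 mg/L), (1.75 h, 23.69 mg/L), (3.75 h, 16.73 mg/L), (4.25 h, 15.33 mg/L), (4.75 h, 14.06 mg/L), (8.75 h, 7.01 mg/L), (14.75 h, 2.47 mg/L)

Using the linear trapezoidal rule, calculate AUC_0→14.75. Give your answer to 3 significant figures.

Trapezoidal AUC_0→14.75:
  [0→0.25]: (32.12+30.75)/2 × 0.25 = 7.85875
  [0.25→1.75]: (30.75+23.69)/2 × 1.5 = 40.83
  [1.75→3.75]: (23.69+16.73)/2 × 2 = 40.42
  [3.75→4.25]: (16.73+15.33)/2 × 0.5 = 8.015
  [4.25→4.75]: (15.33+14.06)/2 × 0.5 = 7.3475
  [4.75→8.75]: (14.06+7.01)/2 × 4 = 42.14
  [8.75→14.75]: (7.01+2.47)/2 × 6 = 28.44
  Sum = 175.05125 mg/L·h

AUC = 175 mg/L·h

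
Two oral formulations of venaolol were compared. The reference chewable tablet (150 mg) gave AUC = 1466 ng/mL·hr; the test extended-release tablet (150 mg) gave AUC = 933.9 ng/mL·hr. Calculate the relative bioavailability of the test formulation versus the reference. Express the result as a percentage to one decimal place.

F_rel = (AUC_test/D_test) / (AUC_ref/D_ref)
      = (933.9/150) / (1466/150)
      = 6.226 / 9.77333 = 0.6370 = 63.70%

F_rel = 63.7%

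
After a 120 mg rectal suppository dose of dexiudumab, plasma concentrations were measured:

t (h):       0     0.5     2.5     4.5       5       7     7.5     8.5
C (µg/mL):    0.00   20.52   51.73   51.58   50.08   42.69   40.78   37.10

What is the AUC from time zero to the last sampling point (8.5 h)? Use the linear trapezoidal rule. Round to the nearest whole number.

Trapezoidal AUC_0→8.5:
  [0→0.5]: (0.00+20.52)/2 × 0.5 = 5.13
  [0.5→2.5]: (20.52+51.73)/2 × 2 = 72.25
  [2.5→4.5]: (51.73+51.58)/2 × 2 = 103.31
  [4.5→5]: (51.58+50.08)/2 × 0.5 = 25.415
  [5→7]: (50.08+42.69)/2 × 2 = 92.77
  [7→7.5]: (42.69+40.78)/2 × 0.5 = 20.8675
  [7.5→8.5]: (40.78+37.10)/2 × 1 = 38.94
  Sum = 358.6825 µg/mL·h

AUC = 359 µg/mL·h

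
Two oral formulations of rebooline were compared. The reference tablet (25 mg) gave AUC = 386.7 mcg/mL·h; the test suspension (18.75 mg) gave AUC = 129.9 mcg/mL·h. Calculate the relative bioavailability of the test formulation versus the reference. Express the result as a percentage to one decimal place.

F_rel = (AUC_test/D_test) / (AUC_ref/D_ref)
      = (129.9/18.75) / (386.7/25)
      = 6.928 / 15.468 = 0.4479 = 44.79%

F_rel = 44.8%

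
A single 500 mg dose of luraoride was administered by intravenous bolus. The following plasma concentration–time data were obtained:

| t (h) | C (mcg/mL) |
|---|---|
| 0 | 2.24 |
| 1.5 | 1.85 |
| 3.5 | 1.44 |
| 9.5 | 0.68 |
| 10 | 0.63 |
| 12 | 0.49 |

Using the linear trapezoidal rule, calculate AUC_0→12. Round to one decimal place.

Trapezoidal AUC_0→12:
  [0→1.5]: (2.24+1.85)/2 × 1.5 = 3.0675
  [1.5→3.5]: (1.85+1.44)/2 × 2 = 3.29
  [3.5→9.5]: (1.44+0.68)/2 × 6 = 6.36
  [9.5→10]: (0.68+0.63)/2 × 0.5 = 0.3275
  [10→12]: (0.63+0.49)/2 × 2 = 1.12
  Sum = 14.165 mcg/mL·h

AUC = 14.2 mcg/mL·h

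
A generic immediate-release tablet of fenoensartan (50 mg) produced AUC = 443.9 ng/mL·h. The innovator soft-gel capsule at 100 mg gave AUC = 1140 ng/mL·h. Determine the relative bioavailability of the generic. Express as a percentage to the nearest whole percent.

F_rel = 78%

F_rel = (AUC_test/D_test) / (AUC_ref/D_ref)
      = (443.9/50) / (1140/100)
      = 8.878 / 11.4 = 0.7788 = 77.88%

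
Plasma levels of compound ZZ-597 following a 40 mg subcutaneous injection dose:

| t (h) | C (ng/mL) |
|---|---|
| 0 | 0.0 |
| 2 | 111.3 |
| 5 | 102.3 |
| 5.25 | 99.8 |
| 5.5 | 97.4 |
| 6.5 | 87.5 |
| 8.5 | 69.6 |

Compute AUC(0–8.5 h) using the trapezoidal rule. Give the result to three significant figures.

Trapezoidal AUC_0→8.5:
  [0→2]: (0.0+111.3)/2 × 2 = 111.3
  [2→5]: (111.3+102.3)/2 × 3 = 320.4
  [5→5.25]: (102.3+99.8)/2 × 0.25 = 25.2625
  [5.25→5.5]: (99.8+97.4)/2 × 0.25 = 24.65
  [5.5→6.5]: (97.4+87.5)/2 × 1 = 92.45
  [6.5→8.5]: (87.5+69.6)/2 × 2 = 157.1
  Sum = 731.1625 ng/mL·h

AUC = 731 ng/mL·h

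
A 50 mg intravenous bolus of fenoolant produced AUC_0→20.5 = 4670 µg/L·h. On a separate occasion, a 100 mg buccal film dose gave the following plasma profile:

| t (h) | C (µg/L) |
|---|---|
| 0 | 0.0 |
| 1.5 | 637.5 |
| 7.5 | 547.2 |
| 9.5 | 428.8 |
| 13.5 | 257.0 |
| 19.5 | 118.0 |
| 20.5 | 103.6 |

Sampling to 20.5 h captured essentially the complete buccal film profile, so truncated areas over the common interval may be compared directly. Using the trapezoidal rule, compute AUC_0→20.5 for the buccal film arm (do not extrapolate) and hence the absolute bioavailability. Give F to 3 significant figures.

Trapezoidal AUC_0→20.5 (buccal film):
  [0→1.5]: (0.0+637.5)/2 × 1.5 = 478.125
  [1.5→7.5]: (637.5+547.2)/2 × 6 = 3554.1
  [7.5→9.5]: (547.2+428.8)/2 × 2 = 976.0
  [9.5→13.5]: (428.8+257.0)/2 × 4 = 1371.6
  [13.5→19.5]: (257.0+118.0)/2 × 6 = 1125.0
  [19.5→20.5]: (118.0+103.6)/2 × 1 = 110.8
  Sum = 7615.625 µg/L·h
F = (AUC_ev/D_ev)/(AUC_iv/D_iv) = (7615.625/100)/(4670/50) = 76.15625/93.4 = 0.8154

F = 0.815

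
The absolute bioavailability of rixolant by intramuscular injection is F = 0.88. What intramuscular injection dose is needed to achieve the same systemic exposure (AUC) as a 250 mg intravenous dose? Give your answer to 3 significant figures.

D_intramuscular = 284 mg

For equal systemic exposure: F × D_ev = D_iv
D_ev = D_iv / F = 250 / 0.88 = 284.091 mg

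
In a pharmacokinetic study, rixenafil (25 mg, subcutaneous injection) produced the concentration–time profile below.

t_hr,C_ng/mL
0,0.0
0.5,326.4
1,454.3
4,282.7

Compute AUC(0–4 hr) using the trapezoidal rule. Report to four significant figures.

Trapezoidal AUC_0→4:
  [0→0.5]: (0.0+326.4)/2 × 0.5 = 81.6
  [0.5→1]: (326.4+454.3)/2 × 0.5 = 195.175
  [1→4]: (454.3+282.7)/2 × 3 = 1105.5
  Sum = 1382.275 ng/mL·hr

AUC = 1382 ng/mL·hr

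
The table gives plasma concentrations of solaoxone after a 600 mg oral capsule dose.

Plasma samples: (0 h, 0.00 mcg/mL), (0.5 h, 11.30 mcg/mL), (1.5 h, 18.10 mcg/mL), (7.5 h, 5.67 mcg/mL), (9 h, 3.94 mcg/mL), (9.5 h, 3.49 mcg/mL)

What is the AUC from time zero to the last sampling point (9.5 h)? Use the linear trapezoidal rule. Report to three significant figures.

Trapezoidal AUC_0→9.5:
  [0→0.5]: (0.00+11.30)/2 × 0.5 = 2.825
  [0.5→1.5]: (11.30+18.10)/2 × 1 = 14.7
  [1.5→7.5]: (18.10+5.67)/2 × 6 = 71.31
  [7.5→9]: (5.67+3.94)/2 × 1.5 = 7.2075
  [9→9.5]: (3.94+3.49)/2 × 0.5 = 1.8575
  Sum = 97.9 mcg/mL·h

AUC = 97.9 mcg/mL·h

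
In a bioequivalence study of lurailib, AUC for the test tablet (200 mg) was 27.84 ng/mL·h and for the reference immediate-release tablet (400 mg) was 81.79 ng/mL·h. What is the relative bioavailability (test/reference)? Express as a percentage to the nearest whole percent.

F_rel = (AUC_test/D_test) / (AUC_ref/D_ref)
      = (27.84/200) / (81.79/400)
      = 0.1392 / 0.204475 = 0.6808 = 68.08%

F_rel = 68%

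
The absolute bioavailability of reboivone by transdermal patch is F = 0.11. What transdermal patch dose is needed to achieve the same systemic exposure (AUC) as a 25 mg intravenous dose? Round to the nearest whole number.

D_transdermal = 227 mg

For equal systemic exposure: F × D_ev = D_iv
D_ev = D_iv / F = 25 / 0.11 = 227.273 mg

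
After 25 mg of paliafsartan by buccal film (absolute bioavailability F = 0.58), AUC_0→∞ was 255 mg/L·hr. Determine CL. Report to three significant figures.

CL = F × Dose / AUC_0→∞
   = 0.58 × 25 / 255 = 0.0568627 L/hr

CL = 0.0569 L/hr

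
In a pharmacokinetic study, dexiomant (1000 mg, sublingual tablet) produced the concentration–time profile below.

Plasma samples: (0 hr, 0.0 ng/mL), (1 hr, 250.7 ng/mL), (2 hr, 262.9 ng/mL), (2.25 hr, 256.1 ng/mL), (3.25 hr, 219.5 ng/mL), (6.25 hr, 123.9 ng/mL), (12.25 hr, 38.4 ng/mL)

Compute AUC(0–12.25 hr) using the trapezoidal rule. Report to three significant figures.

AUC = 1690 ng/mL·hr

Trapezoidal AUC_0→12.25:
  [0→1]: (0.0+250.7)/2 × 1 = 125.35
  [1→2]: (250.7+262.9)/2 × 1 = 256.8
  [2→2.25]: (262.9+256.1)/2 × 0.25 = 64.875
  [2.25→3.25]: (256.1+219.5)/2 × 1 = 237.8
  [3.25→6.25]: (219.5+123.9)/2 × 3 = 515.1
  [6.25→12.25]: (123.9+38.4)/2 × 6 = 486.9
  Sum = 1686.825 ng/mL·hr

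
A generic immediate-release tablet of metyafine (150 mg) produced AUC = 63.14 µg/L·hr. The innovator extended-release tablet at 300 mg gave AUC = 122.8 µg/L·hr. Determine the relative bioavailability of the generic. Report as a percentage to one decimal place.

F_rel = 102.8%

F_rel = (AUC_test/D_test) / (AUC_ref/D_ref)
      = (63.14/150) / (122.8/300)
      = 0.420933 / 0.409333 = 1.0283 = 102.83%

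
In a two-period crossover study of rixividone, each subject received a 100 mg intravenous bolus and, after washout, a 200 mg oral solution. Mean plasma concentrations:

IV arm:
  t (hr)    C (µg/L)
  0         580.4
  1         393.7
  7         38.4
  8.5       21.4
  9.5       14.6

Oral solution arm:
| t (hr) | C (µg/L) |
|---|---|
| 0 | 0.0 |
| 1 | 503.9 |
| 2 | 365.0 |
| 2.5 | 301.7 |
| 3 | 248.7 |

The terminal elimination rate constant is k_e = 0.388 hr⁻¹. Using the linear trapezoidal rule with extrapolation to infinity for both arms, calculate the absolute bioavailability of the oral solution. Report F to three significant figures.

F = 0.433

Trapezoidal AUC_0→9.5 (IV):
  [0→1]: (580.4+393.7)/2 × 1 = 487.05
  [1→7]: (393.7+38.4)/2 × 6 = 1296.3
  [7→8.5]: (38.4+21.4)/2 × 1.5 = 44.85
  [8.5→9.5]: (21.4+14.6)/2 × 1 = 18.0
  Sum = 1846.2 µg/L·hr
IV tail: 14.6/0.388 = 37.629; AUC_iv,0→∞ = 1846.2 + 37.629 = 1883.829 µg/L·hr
Trapezoidal AUC_0→3 (oral solution):
  [0→1]: (0.0+503.9)/2 × 1 = 251.95
  [1→2]: (503.9+365.0)/2 × 1 = 434.45
  [2→2.5]: (365.0+301.7)/2 × 0.5 = 166.675
  [2.5→3]: (301.7+248.7)/2 × 0.5 = 137.6
  Sum = 990.675 µg/L·hr
oral solution tail: 248.7/0.388 = 640.979; AUC_ev,0→∞ = 990.675 + 640.979 = 1631.654 µg/L·hr
F = (AUC_ev/D_ev)/(AUC_iv/D_iv) = (1631.654/200)/(1883.829/100) = 8.15827/18.83829 = 0.4331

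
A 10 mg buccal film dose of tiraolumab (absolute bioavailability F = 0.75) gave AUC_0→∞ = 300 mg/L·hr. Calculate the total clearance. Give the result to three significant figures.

CL = F × Dose / AUC_0→∞
   = 0.75 × 10 / 300 = 0.025 L/hr

CL = 0.0250 L/hr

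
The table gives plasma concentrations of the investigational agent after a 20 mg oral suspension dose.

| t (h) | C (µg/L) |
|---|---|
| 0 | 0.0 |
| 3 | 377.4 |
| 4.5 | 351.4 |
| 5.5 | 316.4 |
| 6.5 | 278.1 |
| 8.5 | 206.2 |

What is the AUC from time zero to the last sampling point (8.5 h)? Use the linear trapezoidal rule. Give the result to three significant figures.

AUC = 2230 µg/L·h

Trapezoidal AUC_0→8.5:
  [0→3]: (0.0+377.4)/2 × 3 = 566.1
  [3→4.5]: (377.4+351.4)/2 × 1.5 = 546.6
  [4.5→5.5]: (351.4+316.4)/2 × 1 = 333.9
  [5.5→6.5]: (316.4+278.1)/2 × 1 = 297.25
  [6.5→8.5]: (278.1+206.2)/2 × 2 = 484.3
  Sum = 2228.15 µg/L·h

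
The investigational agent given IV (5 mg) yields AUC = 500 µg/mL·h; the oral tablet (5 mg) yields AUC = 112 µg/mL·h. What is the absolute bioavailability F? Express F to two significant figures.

F = (AUC_ev / D_ev) / (AUC_iv / D_iv)
  = (112/5) / (500/5)
  = 22.4 / 100 = 0.2240

F = 0.22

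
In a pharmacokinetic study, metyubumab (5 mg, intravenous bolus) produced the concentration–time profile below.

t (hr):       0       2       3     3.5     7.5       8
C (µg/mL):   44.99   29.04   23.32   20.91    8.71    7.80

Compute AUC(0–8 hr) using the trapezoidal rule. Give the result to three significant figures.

Trapezoidal AUC_0→8:
  [0→2]: (44.99+29.04)/2 × 2 = 74.03
  [2→3]: (29.04+23.32)/2 × 1 = 26.18
  [3→3.5]: (23.32+20.91)/2 × 0.5 = 11.0575
  [3.5→7.5]: (20.91+8.71)/2 × 4 = 59.24
  [7.5→8]: (8.71+7.80)/2 × 0.5 = 4.1275
  Sum = 174.635 µg/mL·hr

AUC = 175 µg/mL·hr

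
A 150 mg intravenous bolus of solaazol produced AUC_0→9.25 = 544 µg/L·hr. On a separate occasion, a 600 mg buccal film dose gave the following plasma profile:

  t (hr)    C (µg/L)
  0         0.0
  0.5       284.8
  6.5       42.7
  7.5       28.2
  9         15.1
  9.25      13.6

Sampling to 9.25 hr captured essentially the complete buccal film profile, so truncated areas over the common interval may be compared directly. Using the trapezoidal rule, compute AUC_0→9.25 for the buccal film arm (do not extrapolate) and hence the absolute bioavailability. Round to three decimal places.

F = 0.517

Trapezoidal AUC_0→9.25 (buccal film):
  [0→0.5]: (0.0+284.8)/2 × 0.5 = 71.2
  [0.5→6.5]: (284.8+42.7)/2 × 6 = 982.5
  [6.5→7.5]: (42.7+28.2)/2 × 1 = 35.45
  [7.5→9]: (28.2+15.1)/2 × 1.5 = 32.475
  [9→9.25]: (15.1+13.6)/2 × 0.25 = 3.5875
  Sum = 1125.2125 µg/L·hr
F = (AUC_ev/D_ev)/(AUC_iv/D_iv) = (1125.2125/600)/(544/150) = 1.87535/3.62667 = 0.5171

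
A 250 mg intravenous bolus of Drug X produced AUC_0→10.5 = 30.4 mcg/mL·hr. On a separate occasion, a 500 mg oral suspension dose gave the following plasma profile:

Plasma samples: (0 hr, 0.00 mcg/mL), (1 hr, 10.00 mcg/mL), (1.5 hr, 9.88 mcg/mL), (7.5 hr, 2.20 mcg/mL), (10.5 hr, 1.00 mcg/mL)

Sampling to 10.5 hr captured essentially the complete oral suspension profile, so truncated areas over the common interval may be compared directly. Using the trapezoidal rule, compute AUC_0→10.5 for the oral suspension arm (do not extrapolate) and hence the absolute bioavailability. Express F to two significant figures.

Trapezoidal AUC_0→10.5 (oral suspension):
  [0→1]: (0.00+10.00)/2 × 1 = 5.0
  [1→1.5]: (10.00+9.88)/2 × 0.5 = 4.97
  [1.5→7.5]: (9.88+2.20)/2 × 6 = 36.24
  [7.5→10.5]: (2.20+1.00)/2 × 3 = 4.8
  Sum = 51.01 mcg/mL·hr
F = (AUC_ev/D_ev)/(AUC_iv/D_iv) = (51.01/500)/(30.4/250) = 0.10202/0.1216 = 0.8390

F = 0.84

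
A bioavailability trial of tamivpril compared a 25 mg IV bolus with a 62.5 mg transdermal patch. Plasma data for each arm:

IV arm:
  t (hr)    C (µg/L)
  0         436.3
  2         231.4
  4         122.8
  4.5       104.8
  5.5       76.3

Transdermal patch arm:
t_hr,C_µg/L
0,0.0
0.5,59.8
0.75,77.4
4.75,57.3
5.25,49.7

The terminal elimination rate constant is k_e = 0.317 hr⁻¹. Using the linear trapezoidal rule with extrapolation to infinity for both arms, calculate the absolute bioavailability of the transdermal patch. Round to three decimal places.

Trapezoidal AUC_0→5.5 (IV):
  [0→2]: (436.3+231.4)/2 × 2 = 667.7
  [2→4]: (231.4+122.8)/2 × 2 = 354.2
  [4→4.5]: (122.8+104.8)/2 × 0.5 = 56.9
  [4.5→5.5]: (104.8+76.3)/2 × 1 = 90.55
  Sum = 1169.35 µg/L·hr
IV tail: 76.3/0.317 = 240.694; AUC_iv,0→∞ = 1169.35 + 240.694 = 1410.044 µg/L·hr
Trapezoidal AUC_0→5.25 (transdermal patch):
  [0→0.5]: (0.0+59.8)/2 × 0.5 = 14.95
  [0.5→0.75]: (59.8+77.4)/2 × 0.25 = 17.15
  [0.75→4.75]: (77.4+57.3)/2 × 4 = 269.4
  [4.75→5.25]: (57.3+49.7)/2 × 0.5 = 26.75
  Sum = 328.25 µg/L·hr
transdermal patch tail: 49.7/0.317 = 156.782; AUC_ev,0→∞ = 328.25 + 156.782 = 485.032 µg/L·hr
F = (AUC_ev/D_ev)/(AUC_iv/D_iv) = (485.032/62.5)/(1410.044/25) = 7.760512/56.40176 = 0.1376

F = 0.138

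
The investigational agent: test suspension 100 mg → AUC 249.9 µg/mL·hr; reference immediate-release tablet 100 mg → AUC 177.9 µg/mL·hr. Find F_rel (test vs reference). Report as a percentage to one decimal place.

F_rel = (AUC_test/D_test) / (AUC_ref/D_ref)
      = (249.9/100) / (177.9/100)
      = 2.499 / 1.779 = 1.4047 = 140.47%

F_rel = 140.5%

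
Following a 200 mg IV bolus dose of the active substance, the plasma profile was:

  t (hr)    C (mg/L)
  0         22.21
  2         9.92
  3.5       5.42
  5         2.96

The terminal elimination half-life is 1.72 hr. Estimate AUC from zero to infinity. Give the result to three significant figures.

AUC = 57.3 mg/L·hr

Trapezoidal AUC_0→5:
  [0→2]: (22.21+9.92)/2 × 2 = 32.13
  [2→3.5]: (9.92+5.42)/2 × 1.5 = 11.505
  [3.5→5]: (5.42+2.96)/2 × 1.5 = 6.285
  Sum = 49.92 mg/L·hr
k_e = ln2 / t½ = 0.693147 / 1.72 = 0.4030 hr^-1
Extrapolated tail: C_last / k_e = 2.96 / 0.403 = 7.345
AUC_0→∞ = 49.92 + 7.345 = 57.265 mg/L·hr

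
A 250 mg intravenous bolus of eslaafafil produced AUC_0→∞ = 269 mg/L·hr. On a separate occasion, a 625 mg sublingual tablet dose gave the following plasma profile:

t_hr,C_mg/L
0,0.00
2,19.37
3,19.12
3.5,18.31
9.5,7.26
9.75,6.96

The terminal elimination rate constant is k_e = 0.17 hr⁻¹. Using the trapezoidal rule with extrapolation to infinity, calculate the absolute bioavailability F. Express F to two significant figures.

Trapezoidal AUC_0→9.75 (sublingual tablet):
  [0→2]: (0.00+19.37)/2 × 2 = 19.37
  [2→3]: (19.37+19.12)/2 × 1 = 19.245
  [3→3.5]: (19.12+18.31)/2 × 0.5 = 9.3575
  [3.5→9.5]: (18.31+7.26)/2 × 6 = 76.71
  [9.5→9.75]: (7.26+6.96)/2 × 0.25 = 1.7775
  Sum = 126.46 mg/L·hr
Tail: C_last/k_e = 6.96/0.17 = 40.941
AUC_0→∞ (sublingual tablet) = 126.46 + 40.941 = 167.401 mg/L·hr
F = (AUC_ev/D_ev)/(AUC_iv/D_iv) = (167.401/625)/(269/250) = 0.2678416/1.076 = 0.2489

F = 0.25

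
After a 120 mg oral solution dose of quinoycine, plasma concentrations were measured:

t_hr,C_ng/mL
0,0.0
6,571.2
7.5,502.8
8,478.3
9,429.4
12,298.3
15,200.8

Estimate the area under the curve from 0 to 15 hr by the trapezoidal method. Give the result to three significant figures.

Trapezoidal AUC_0→15:
  [0→6]: (0.0+571.2)/2 × 6 = 1713.6
  [6→7.5]: (571.2+502.8)/2 × 1.5 = 805.5
  [7.5→8]: (502.8+478.3)/2 × 0.5 = 245.275
  [8→9]: (478.3+429.4)/2 × 1 = 453.85
  [9→12]: (429.4+298.3)/2 × 3 = 1091.55
  [12→15]: (298.3+200.8)/2 × 3 = 748.65
  Sum = 5058.425 ng/mL·hr

AUC = 5060 ng/mL·hr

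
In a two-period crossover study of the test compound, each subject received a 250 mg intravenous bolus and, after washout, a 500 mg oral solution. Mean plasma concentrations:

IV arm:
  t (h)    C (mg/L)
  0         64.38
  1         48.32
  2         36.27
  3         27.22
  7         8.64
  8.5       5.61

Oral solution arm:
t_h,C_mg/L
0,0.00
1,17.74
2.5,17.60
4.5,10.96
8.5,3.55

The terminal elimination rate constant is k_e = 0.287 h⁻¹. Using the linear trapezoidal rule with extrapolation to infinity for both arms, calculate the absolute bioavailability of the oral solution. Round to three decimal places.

F = 0.227

Trapezoidal AUC_0→8.5 (IV):
  [0→1]: (64.38+48.32)/2 × 1 = 56.35
  [1→2]: (48.32+36.27)/2 × 1 = 42.295
  [2→3]: (36.27+27.22)/2 × 1 = 31.745
  [3→7]: (27.22+8.64)/2 × 4 = 71.72
  [7→8.5]: (8.64+5.61)/2 × 1.5 = 10.6875
  Sum = 212.7975 mg/L·h
IV tail: 5.61/0.287 = 19.547; AUC_iv,0→∞ = 212.7975 + 19.547 = 232.3445 mg/L·h
Trapezoidal AUC_0→8.5 (oral solution):
  [0→1]: (0.00+17.74)/2 × 1 = 8.87
  [1→2.5]: (17.74+17.60)/2 × 1.5 = 26.505
  [2.5→4.5]: (17.60+10.96)/2 × 2 = 28.56
  [4.5→8.5]: (10.96+3.55)/2 × 4 = 29.02
  Sum = 92.955 mg/L·h
oral solution tail: 3.55/0.287 = 12.369; AUC_ev,0→∞ = 92.955 + 12.369 = 105.324 mg/L·h
F = (AUC_ev/D_ev)/(AUC_iv/D_iv) = (105.324/500)/(232.3445/250) = 0.210648/0.929378 = 0.2267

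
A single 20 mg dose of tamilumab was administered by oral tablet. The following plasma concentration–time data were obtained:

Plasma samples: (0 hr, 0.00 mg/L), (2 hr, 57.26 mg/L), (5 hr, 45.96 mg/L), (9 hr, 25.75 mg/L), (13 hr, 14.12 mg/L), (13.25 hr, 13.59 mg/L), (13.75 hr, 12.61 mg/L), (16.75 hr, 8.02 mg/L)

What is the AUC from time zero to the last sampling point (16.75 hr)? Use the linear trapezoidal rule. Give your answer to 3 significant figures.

Trapezoidal AUC_0→16.75:
  [0→2]: (0.00+57.26)/2 × 2 = 57.26
  [2→5]: (57.26+45.96)/2 × 3 = 154.83
  [5→9]: (45.96+25.75)/2 × 4 = 143.42
  [9→13]: (25.75+14.12)/2 × 4 = 79.74
  [13→13.25]: (14.12+13.59)/2 × 0.25 = 3.46375
  [13.25→13.75]: (13.59+12.61)/2 × 0.5 = 6.55
  [13.75→16.75]: (12.61+8.02)/2 × 3 = 30.945
  Sum = 476.20875 mg/L·hr

AUC = 476 mg/L·hr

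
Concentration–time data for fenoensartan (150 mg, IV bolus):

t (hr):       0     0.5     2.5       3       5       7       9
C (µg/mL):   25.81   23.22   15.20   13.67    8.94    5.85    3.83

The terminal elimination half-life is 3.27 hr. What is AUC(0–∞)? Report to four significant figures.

Trapezoidal AUC_0→9:
  [0→0.5]: (25.81+23.22)/2 × 0.5 = 12.2575
  [0.5→2.5]: (23.22+15.20)/2 × 2 = 38.42
  [2.5→3]: (15.20+13.67)/2 × 0.5 = 7.2175
  [3→5]: (13.67+8.94)/2 × 2 = 22.61
  [5→7]: (8.94+5.85)/2 × 2 = 14.79
  [7→9]: (5.85+3.83)/2 × 2 = 9.68
  Sum = 104.975 µg/mL·hr
k_e = ln2 / t½ = 0.693147 / 3.27 = 0.2120 hr^-1
Extrapolated tail: C_last / k_e = 3.83 / 0.212 = 18.066
AUC_0→∞ = 104.975 + 18.066 = 123.041 µg/mL·hr

AUC = 123.0 µg/mL·hr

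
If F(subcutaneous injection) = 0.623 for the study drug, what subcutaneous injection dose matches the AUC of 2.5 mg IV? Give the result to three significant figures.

D_subcutaneous = 4.01 mg

For equal systemic exposure: F × D_ev = D_iv
D_ev = D_iv / F = 2.5 / 0.623 = 4.01284 mg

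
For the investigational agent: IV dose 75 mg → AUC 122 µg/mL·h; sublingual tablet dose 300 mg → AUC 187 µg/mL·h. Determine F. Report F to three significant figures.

F = 0.383

F = (AUC_ev / D_ev) / (AUC_iv / D_iv)
  = (187/300) / (122/75)
  = 0.623333 / 1.62667 = 0.3832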